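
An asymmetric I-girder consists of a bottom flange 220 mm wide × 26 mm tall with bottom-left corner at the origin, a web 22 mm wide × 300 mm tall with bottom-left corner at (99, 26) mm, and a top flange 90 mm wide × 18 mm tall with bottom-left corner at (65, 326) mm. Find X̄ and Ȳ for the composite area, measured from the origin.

X̄ = 110.00 mm, Ȳ = 127.59 mm

bottom flange: A = 220 × 26 = 5720.00, centroid at (110.00, 13.00).
web: A = 22 × 300 = 6600.00, centroid at (110.00, 176.00).
top flange: A = 90 × 18 = 1620.00, centroid at (110.00, 335.00).
ΣA = 13940.00 mm²
ΣAX̄ = (5720.00)(110.00) + (6600.00)(110.00) + (1620.00)(110.00) = 1533400.00 mm³
ΣAȲ = (5720.00)(13.00) + (6600.00)(176.00) + (1620.00)(335.00) = 1778660.00 mm³
X̄ = 1533400.00 / 13940.00 = 110.00 mm
Ȳ = 1778660.00 / 13940.00 = 127.59 mm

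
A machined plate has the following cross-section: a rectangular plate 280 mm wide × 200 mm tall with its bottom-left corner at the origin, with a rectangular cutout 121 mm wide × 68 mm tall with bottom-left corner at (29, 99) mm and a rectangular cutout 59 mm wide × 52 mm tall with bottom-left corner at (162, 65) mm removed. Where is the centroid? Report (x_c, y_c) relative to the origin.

Part | A | x̄ᵢ | ȳᵢ | A·x̄ᵢ | A·ȳᵢ
plate | 56000.00 | 140.00 | 100.00 | 7840000.00 | 5600000.00
hole 1 | -8228.00 | 89.50 | 133.00 | -736406.00 | -1094324.00
hole 2 | -3068.00 | 191.50 | 91.00 | -587522.00 | -279188.00
Σ | 44704.00 |  |  | 6516072.00 | 4226488.00
x_c = 6516072.00 / 44704.00 = 145.76 mm
y_c = 4226488.00 / 44704.00 = 94.54 mm

x_c = 145.76 mm, y_c = 94.54 mm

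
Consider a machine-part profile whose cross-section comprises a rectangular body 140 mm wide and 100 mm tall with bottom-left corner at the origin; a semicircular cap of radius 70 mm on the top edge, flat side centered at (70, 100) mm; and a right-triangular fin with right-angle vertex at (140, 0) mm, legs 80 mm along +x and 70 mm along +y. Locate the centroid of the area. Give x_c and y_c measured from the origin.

rectangular body: A = 140 × 100 = 14000.00, centroid at (70.00, 50.00).
semicircular top: A = ½π·70² = 7696.90, centroid at (70.00, 129.71).
triangular fin: A = ½·80·70 = 2800.00, centroid at (166.67, 23.33).
ΣA = 24496.90 mm²
ΣAx_c = (14000.00)(70.00) + (7696.90)(70.00) + (2800.00)(166.67) = 1985449.81 mm³
ΣAy_c = (14000.00)(50.00) + (7696.90)(129.71) + (2800.00)(23.33) = 1763690.20 mm³
x_c = 1985449.81 / 24496.90 = 81.05 mm
y_c = 1763690.20 / 24496.90 = 72.00 mm

x_c = 81.05 mm, y_c = 72.00 mm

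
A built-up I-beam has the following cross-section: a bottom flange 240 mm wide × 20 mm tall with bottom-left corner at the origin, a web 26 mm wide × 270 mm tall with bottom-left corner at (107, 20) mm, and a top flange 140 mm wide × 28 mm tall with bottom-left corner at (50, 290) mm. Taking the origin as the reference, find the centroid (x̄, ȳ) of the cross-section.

bottom flange: A = 240 × 20 = 4800.00, centroid at (120.00, 10.00).
web: A = 26 × 270 = 7020.00, centroid at (120.00, 155.00).
top flange: A = 140 × 28 = 3920.00, centroid at (120.00, 304.00).
ΣA = 15740.00 mm²
ΣAx̄ = (4800.00)(120.00) + (7020.00)(120.00) + (3920.00)(120.00) = 1888800.00 mm³
ΣAȳ = (4800.00)(10.00) + (7020.00)(155.00) + (3920.00)(304.00) = 2327780.00 mm³
x̄ = 1888800.00 / 15740.00 = 120.00 mm
ȳ = 2327780.00 / 15740.00 = 147.89 mm

x̄ = 120.00 mm, ȳ = 147.89 mm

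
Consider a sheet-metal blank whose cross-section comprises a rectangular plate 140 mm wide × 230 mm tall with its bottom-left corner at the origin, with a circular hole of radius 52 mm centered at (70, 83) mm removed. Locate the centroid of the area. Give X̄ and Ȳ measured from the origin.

X̄ = 70.00 mm, Ȳ = 126.47 mm

plate: A = 140 × 230 = 32200.00, centroid at (70.00, 115.00).
hole: A = −π·52² = -8494.87, centroid at (70.00, 83.00).
ΣA = 23705.13 mm², ΣAX̄ = 1659359.34 mm³, ΣAȲ = 2997926.08 mm³.
X̄ = 1659359.34/23705.13 = 70.00 mm; Ȳ = 2997926.08/23705.13 = 126.47 mm.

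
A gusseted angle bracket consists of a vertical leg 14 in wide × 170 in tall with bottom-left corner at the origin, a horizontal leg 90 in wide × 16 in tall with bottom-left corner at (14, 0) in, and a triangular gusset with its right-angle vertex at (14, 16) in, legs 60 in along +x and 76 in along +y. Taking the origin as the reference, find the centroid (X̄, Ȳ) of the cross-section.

vertical leg: A = 14 × 170 = 2380.00, centroid at (7.00, 85.00).
horizontal leg: A = 90 × 16 = 1440.00, centroid at (59.00, 8.00).
gusset: A = ½·60·76 = 2280.00, centroid at (34.00, 41.33).
ΣA = 6100.00 in², ΣAX̄ = 179140.00 in³, ΣAȲ = 308060.00 in³.
X̄ = 179140.00/6100.00 = 29.37 in; Ȳ = 308060.00/6100.00 = 50.50 in.

X̄ = 29.37 in, Ȳ = 50.50 in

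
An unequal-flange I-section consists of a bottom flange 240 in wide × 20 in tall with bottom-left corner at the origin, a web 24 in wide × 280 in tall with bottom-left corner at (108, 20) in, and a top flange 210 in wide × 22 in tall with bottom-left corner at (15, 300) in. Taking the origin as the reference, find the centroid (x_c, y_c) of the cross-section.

bottom flange: A = 240 × 20 = 4800.00, centroid at (120.00, 10.00).
web: A = 24 × 280 = 6720.00, centroid at (120.00, 160.00).
top flange: A = 210 × 22 = 4620.00, centroid at (120.00, 311.00).
ΣA = 16140.00 in²
ΣAx_c = (4800.00)(120.00) + (6720.00)(120.00) + (4620.00)(120.00) = 1936800.00 in³
ΣAy_c = (4800.00)(10.00) + (6720.00)(160.00) + (4620.00)(311.00) = 2560020.00 in³
x_c = 1936800.00 / 16140.00 = 120.00 in
y_c = 2560020.00 / 16140.00 = 158.61 in

x_c = 120.00 in, y_c = 158.61 in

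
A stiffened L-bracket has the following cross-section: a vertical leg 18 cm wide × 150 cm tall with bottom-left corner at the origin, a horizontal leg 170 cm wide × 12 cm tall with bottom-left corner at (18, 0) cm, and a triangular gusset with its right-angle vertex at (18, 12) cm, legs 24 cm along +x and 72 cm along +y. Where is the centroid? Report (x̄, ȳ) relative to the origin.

vertical leg: A = 18 × 150 = 2700.00, centroid at (9.00, 75.00).
horizontal leg: A = 170 × 12 = 2040.00, centroid at (103.00, 6.00).
gusset: A = ½·24·72 = 864.00, centroid at (26.00, 36.00).
ΣA = 5604.00 cm², ΣAx̄ = 256884.00 cm³, ΣAȳ = 245844.00 cm³.
x̄ = 256884.00/5604.00 = 45.84 cm; ȳ = 245844.00/5604.00 = 43.87 cm.

x̄ = 45.84 cm, ȳ = 43.87 cm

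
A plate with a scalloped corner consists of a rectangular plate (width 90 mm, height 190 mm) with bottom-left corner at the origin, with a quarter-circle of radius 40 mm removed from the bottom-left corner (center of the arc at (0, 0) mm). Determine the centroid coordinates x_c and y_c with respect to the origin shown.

x_c = 47.22 mm, y_c = 101.19 mm

plate: A = 90 × 190 = 17100.00, centroid at (45.00, 95.00).
removed quarter-circle: A = −¼π·40² = -1256.64, centroid at (16.98, 16.98).
ΣA = 15843.36 mm², ΣAx_c = 748166.67 mm³, ΣAy_c = 1603166.67 mm³.
x_c = 748166.67/15843.36 = 47.22 mm; y_c = 1603166.67/15843.36 = 101.19 mm.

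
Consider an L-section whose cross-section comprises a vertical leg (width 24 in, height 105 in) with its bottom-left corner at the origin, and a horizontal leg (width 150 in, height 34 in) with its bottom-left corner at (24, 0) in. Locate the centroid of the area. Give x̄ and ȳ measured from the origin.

x̄ = 70.23 in, ȳ = 28.74 in

Part | A | x̄ᵢ | ȳᵢ | A·x̄ᵢ | A·ȳᵢ
vertical leg | 2520.00 | 12.00 | 52.50 | 30240.00 | 132300.00
horizontal leg | 5100.00 | 99.00 | 17.00 | 504900.00 | 86700.00
Σ | 7620.00 |  |  | 535140.00 | 219000.00
x̄ = 535140.00 / 7620.00 = 70.23 in
ȳ = 219000.00 / 7620.00 = 28.74 in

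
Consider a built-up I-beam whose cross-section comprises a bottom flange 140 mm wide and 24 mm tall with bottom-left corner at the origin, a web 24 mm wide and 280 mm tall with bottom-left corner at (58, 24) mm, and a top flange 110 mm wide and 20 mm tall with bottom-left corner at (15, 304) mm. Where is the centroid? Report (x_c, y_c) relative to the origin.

bottom flange: A = 140 × 24 = 3360.00, centroid at (70.00, 12.00).
web: A = 24 × 280 = 6720.00, centroid at (70.00, 164.00).
top flange: A = 110 × 20 = 2200.00, centroid at (70.00, 314.00).
ΣA = 12280.00 mm²
ΣAx_c = (3360.00)(70.00) + (6720.00)(70.00) + (2200.00)(70.00) = 859600.00 mm³
ΣAy_c = (3360.00)(12.00) + (6720.00)(164.00) + (2200.00)(314.00) = 1833200.00 mm³
x_c = 859600.00 / 12280.00 = 70.00 mm
y_c = 1833200.00 / 12280.00 = 149.28 mm

x_c = 70.00 mm, y_c = 149.28 mm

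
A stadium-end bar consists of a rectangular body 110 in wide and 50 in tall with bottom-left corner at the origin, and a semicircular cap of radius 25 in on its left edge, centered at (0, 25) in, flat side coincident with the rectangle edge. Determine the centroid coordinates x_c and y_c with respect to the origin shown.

rectangular body: A = 110 × 50 = 5500.00, centroid at (55.00, 25.00).
semicircular end: A = ½π·25² = 981.75, centroid at (-10.61, 25.00).
ΣA = 6481.75 in²
ΣAx_c = (5500.00)(55.00) + (981.75)(-10.61) = 292083.33 in³
ΣAy_c = (5500.00)(25.00) + (981.75)(25.00) = 162043.69 in³
x_c = 292083.33 / 6481.75 = 45.06 in
y_c = 162043.69 / 6481.75 = 25.00 in

x_c = 45.06 in, y_c = 25.00 in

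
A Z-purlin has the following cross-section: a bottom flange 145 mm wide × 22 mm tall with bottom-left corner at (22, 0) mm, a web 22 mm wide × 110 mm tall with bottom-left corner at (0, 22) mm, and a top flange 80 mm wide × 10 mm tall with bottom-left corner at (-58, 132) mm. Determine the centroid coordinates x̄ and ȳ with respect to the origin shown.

Part | A | x̄ᵢ | ȳᵢ | A·x̄ᵢ | A·ȳᵢ
bottom flange | 3190.00 | 94.50 | 11.00 | 301455.00 | 35090.00
web | 2420.00 | 11.00 | 77.00 | 26620.00 | 186340.00
top flange | 800.00 | -18.00 | 137.00 | -14400.00 | 109600.00
Σ | 6410.00 |  |  | 313675.00 | 331030.00
x̄ = 313675.00 / 6410.00 = 48.94 mm
ȳ = 331030.00 / 6410.00 = 51.64 mm

x̄ = 48.94 mm, ȳ = 51.64 mm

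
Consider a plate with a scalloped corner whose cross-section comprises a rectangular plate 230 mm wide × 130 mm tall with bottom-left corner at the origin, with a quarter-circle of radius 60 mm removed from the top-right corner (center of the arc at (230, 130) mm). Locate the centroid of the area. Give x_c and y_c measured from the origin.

plate: A = 230 × 130 = 29900.00, centroid at (115.00, 65.00).
removed quarter-circle: A = −¼π·60² = -2827.43, centroid at (204.54, 104.54).
ΣA = 27072.57 mm²
ΣAx_c = (29900.00)(115.00) + (-2827.43)(204.54) = 2860190.32 mm³
ΣAy_c = (29900.00)(65.00) + (-2827.43)(104.54) = 1647933.66 mm³
x_c = 2860190.32 / 27072.57 = 105.65 mm
y_c = 1647933.66 / 27072.57 = 60.87 mm

x_c = 105.65 mm, y_c = 60.87 mm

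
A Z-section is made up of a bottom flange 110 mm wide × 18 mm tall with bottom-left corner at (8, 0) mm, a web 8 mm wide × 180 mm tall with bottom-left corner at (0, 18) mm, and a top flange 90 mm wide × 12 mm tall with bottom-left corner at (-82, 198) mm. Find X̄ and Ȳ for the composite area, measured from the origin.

X̄ = 20.12 mm, Ȳ = 87.48 mm

bottom flange: A = 110 × 18 = 1980.00, centroid at (63.00, 9.00).
web: A = 8 × 180 = 1440.00, centroid at (4.00, 108.00).
top flange: A = 90 × 12 = 1080.00, centroid at (-37.00, 204.00).
ΣA = 4500.00 mm²
ΣAX̄ = (1980.00)(63.00) + (1440.00)(4.00) + (1080.00)(-37.00) = 90540.00 mm³
ΣAȲ = (1980.00)(9.00) + (1440.00)(108.00) + (1080.00)(204.00) = 393660.00 mm³
X̄ = 90540.00 / 4500.00 = 20.12 mm
Ȳ = 393660.00 / 4500.00 = 87.48 mm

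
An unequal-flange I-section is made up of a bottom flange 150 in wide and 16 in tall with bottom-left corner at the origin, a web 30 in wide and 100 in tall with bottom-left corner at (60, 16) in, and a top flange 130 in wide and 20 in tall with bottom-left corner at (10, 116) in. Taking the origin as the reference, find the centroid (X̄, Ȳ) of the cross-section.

bottom flange: A = 150 × 16 = 2400.00, centroid at (75.00, 8.00).
web: A = 30 × 100 = 3000.00, centroid at (75.00, 66.00).
top flange: A = 130 × 20 = 2600.00, centroid at (75.00, 126.00).
ΣA = 8000.00 in², ΣAX̄ = 600000.00 in³, ΣAȲ = 544800.00 in³.
X̄ = 600000.00/8000.00 = 75.00 in; Ȳ = 544800.00/8000.00 = 68.10 in.

X̄ = 75.00 in, Ȳ = 68.10 in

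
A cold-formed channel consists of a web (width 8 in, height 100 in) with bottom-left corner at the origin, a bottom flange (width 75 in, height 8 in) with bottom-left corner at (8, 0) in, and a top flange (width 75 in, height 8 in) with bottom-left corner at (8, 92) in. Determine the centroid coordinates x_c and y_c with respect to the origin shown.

x_c = 28.90 in, y_c = 50.00 in

web: A = 8 × 100 = 800.00, centroid at (4.00, 50.00).
bottom flange: A = 75 × 8 = 600.00, centroid at (45.50, 4.00).
top flange: A = 75 × 8 = 600.00, centroid at (45.50, 96.00).
ΣA = 2000.00 in², ΣAx_c = 57800.00 in³, ΣAy_c = 100000.00 in³.
x_c = 57800.00/2000.00 = 28.90 in; y_c = 100000.00/2000.00 = 50.00 in.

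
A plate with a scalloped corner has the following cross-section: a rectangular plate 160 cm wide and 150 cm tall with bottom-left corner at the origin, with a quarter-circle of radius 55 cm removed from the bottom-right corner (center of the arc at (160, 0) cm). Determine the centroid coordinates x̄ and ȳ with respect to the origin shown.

x̄ = 73.78 cm, ȳ = 80.68 cm

plate: A = 160 × 150 = 24000.00, centroid at (80.00, 75.00).
removed quarter-circle: A = −¼π·55² = -2375.83, centroid at (136.66, 23.34).
ΣA = 21624.17 cm²
ΣAx̄ = (24000.00)(80.00) + (-2375.83)(136.66) = 1595325.62 cm³
ΣAȳ = (24000.00)(75.00) + (-2375.83)(23.34) = 1744541.67 cm³
x̄ = 1595325.62 / 21624.17 = 73.78 cm
ȳ = 1744541.67 / 21624.17 = 80.68 cm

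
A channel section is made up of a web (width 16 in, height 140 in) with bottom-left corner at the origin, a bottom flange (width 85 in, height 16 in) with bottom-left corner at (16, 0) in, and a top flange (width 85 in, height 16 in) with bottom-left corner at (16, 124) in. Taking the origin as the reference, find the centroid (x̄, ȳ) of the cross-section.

web: A = 16 × 140 = 2240.00, centroid at (8.00, 70.00).
bottom flange: A = 85 × 16 = 1360.00, centroid at (58.50, 8.00).
top flange: A = 85 × 16 = 1360.00, centroid at (58.50, 132.00).
ΣA = 4960.00 in²
ΣAx̄ = (2240.00)(8.00) + (1360.00)(58.50) + (1360.00)(58.50) = 177040.00 in³
ΣAȳ = (2240.00)(70.00) + (1360.00)(8.00) + (1360.00)(132.00) = 347200.00 in³
x̄ = 177040.00 / 4960.00 = 35.69 in
ȳ = 347200.00 / 4960.00 = 70.00 in

x̄ = 35.69 in, ȳ = 70.00 in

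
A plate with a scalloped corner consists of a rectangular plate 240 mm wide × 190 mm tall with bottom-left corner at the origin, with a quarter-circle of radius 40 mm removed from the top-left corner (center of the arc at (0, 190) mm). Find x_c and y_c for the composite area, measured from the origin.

Part | A | x̄ᵢ | ȳᵢ | A·x̄ᵢ | A·ȳᵢ
plate | 45600.00 | 120.00 | 95.00 | 5472000.00 | 4332000.00
removed quarter-circle | -1256.64 | 16.98 | 173.02 | -21333.33 | -217427.71
Σ | 44343.36 |  |  | 5450666.67 | 4114572.29
x_c = 5450666.67 / 44343.36 = 122.92 mm
y_c = 4114572.29 / 44343.36 = 92.79 mm

x_c = 122.92 mm, y_c = 92.79 mm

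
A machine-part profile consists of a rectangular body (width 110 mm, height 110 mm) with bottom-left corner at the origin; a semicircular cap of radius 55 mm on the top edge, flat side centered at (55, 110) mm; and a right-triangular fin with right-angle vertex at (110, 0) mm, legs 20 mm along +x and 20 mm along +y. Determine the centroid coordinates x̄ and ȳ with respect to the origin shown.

x̄ = 55.72 mm, ȳ = 76.26 mm

Part | A | x̄ᵢ | ȳᵢ | A·x̄ᵢ | A·ȳᵢ
rectangular body | 12100.00 | 55.00 | 55.00 | 665500.00 | 665500.00
semicircular top | 4751.66 | 55.00 | 133.34 | 261341.24 | 633599.14
triangular fin | 200.00 | 116.67 | 6.67 | 23333.33 | 1333.33
Σ | 17051.66 |  |  | 950174.57 | 1300432.48
x̄ = 950174.57 / 17051.66 = 55.72 mm
ȳ = 1300432.48 / 17051.66 = 76.26 mm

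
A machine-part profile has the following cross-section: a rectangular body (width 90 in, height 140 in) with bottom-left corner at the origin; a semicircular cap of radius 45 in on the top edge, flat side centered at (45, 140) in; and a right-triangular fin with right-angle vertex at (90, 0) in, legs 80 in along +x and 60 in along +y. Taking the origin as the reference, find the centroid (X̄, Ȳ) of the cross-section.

rectangular body: A = 90 × 140 = 12600.00, centroid at (45.00, 70.00).
semicircular top: A = ½π·45² = 3180.86, centroid at (45.00, 159.10).
triangular fin: A = ½·80·60 = 2400.00, centroid at (116.67, 20.00).
ΣA = 18180.86 in²
ΣAX̄ = (12600.00)(45.00) + (3180.86)(45.00) + (2400.00)(116.67) = 990138.82 in³
ΣAȲ = (12600.00)(70.00) + (3180.86)(159.10) + (2400.00)(20.00) = 1436070.76 in³
X̄ = 990138.82 / 18180.86 = 54.46 in
Ȳ = 1436070.76 / 18180.86 = 78.99 in

X̄ = 54.46 in, Ȳ = 78.99 in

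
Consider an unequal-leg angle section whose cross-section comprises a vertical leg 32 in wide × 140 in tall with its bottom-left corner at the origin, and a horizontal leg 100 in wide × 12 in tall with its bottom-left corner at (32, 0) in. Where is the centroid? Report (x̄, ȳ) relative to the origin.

Part | A | x̄ᵢ | ȳᵢ | A·x̄ᵢ | A·ȳᵢ
vertical leg | 4480.00 | 16.00 | 70.00 | 71680.00 | 313600.00
horizontal leg | 1200.00 | 82.00 | 6.00 | 98400.00 | 7200.00
Σ | 5680.00 |  |  | 170080.00 | 320800.00
x̄ = 170080.00 / 5680.00 = 29.94 in
ȳ = 320800.00 / 5680.00 = 56.48 in

x̄ = 29.94 in, ȳ = 56.48 in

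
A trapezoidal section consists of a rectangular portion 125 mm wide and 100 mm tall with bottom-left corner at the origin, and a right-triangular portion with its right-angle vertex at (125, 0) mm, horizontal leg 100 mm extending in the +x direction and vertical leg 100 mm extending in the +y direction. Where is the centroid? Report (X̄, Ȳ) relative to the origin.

X̄ = 89.88 mm, Ȳ = 45.24 mm

rectangular portion: A = 125 × 100 = 12500.00, centroid at (62.50, 50.00).
triangular portion: A = ½·100·100 = 5000.00, centroid at (158.33, 33.33).
ΣA = 17500.00 mm², ΣAX̄ = 1572916.67 mm³, ΣAȲ = 791666.67 mm³.
X̄ = 1572916.67/17500.00 = 89.88 mm; Ȳ = 791666.67/17500.00 = 45.24 mm.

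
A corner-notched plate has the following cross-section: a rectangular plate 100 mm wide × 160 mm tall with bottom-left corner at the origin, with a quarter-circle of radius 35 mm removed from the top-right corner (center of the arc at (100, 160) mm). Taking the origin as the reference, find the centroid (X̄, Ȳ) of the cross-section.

X̄ = 47.75 mm, Ȳ = 75.83 mm

plate: A = 100 × 160 = 16000.00, centroid at (50.00, 80.00).
removed quarter-circle: A = −¼π·35² = -962.11, centroid at (85.15, 145.15).
ΣA = 15037.89 mm², ΣAX̄ = 718080.39 mm³, ΣAȲ = 1140353.63 mm³.
X̄ = 718080.39/15037.89 = 47.75 mm; Ȳ = 1140353.63/15037.89 = 75.83 mm.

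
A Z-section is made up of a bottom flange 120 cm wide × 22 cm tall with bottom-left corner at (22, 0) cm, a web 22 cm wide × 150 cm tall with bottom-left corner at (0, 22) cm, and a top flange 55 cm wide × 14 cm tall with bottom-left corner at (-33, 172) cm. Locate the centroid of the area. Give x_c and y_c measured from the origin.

bottom flange: A = 120 × 22 = 2640.00, centroid at (82.00, 11.00).
web: A = 22 × 150 = 3300.00, centroid at (11.00, 97.00).
top flange: A = 55 × 14 = 770.00, centroid at (-5.50, 179.00).
ΣA = 6710.00 cm²
ΣAx_c = (2640.00)(82.00) + (3300.00)(11.00) + (770.00)(-5.50) = 248545.00 cm³
ΣAy_c = (2640.00)(11.00) + (3300.00)(97.00) + (770.00)(179.00) = 486970.00 cm³
x_c = 248545.00 / 6710.00 = 37.04 cm
y_c = 486970.00 / 6710.00 = 72.57 cm

x_c = 37.04 cm, y_c = 72.57 cm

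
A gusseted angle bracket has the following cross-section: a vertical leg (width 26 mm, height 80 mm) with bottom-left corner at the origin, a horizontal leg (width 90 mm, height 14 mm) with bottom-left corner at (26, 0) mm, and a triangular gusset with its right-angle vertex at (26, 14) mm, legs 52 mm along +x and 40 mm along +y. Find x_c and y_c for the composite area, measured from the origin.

x_c = 36.89 mm, y_c = 27.50 mm

Part | A | x̄ᵢ | ȳᵢ | A·x̄ᵢ | A·ȳᵢ
vertical leg | 2080.00 | 13.00 | 40.00 | 27040.00 | 83200.00
horizontal leg | 1260.00 | 71.00 | 7.00 | 89460.00 | 8820.00
gusset | 1040.00 | 43.33 | 27.33 | 45066.67 | 28426.67
Σ | 4380.00 |  |  | 161566.67 | 120446.67
x_c = 161566.67 / 4380.00 = 36.89 mm
y_c = 120446.67 / 4380.00 = 27.50 mm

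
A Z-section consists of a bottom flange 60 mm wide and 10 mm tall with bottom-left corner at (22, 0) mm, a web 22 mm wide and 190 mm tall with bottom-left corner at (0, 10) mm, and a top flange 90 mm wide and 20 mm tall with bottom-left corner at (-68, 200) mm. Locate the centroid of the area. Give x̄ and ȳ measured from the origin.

Part | A | x̄ᵢ | ȳᵢ | A·x̄ᵢ | A·ȳᵢ
bottom flange | 600.00 | 52.00 | 5.00 | 31200.00 | 3000.00
web | 4180.00 | 11.00 | 105.00 | 45980.00 | 438900.00
top flange | 1800.00 | -23.00 | 210.00 | -41400.00 | 378000.00
Σ | 6580.00 |  |  | 35780.00 | 819900.00
x̄ = 35780.00 / 6580.00 = 5.44 mm
ȳ = 819900.00 / 6580.00 = 124.60 mm

x̄ = 5.44 mm, ȳ = 124.60 mm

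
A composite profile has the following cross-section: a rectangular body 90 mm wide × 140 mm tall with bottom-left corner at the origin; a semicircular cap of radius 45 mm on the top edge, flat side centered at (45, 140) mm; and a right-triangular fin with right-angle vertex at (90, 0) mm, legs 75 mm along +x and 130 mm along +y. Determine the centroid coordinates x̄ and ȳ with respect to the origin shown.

rectangular body: A = 90 × 140 = 12600.00, centroid at (45.00, 70.00).
semicircular top: A = ½π·45² = 3180.86, centroid at (45.00, 159.10).
triangular fin: A = ½·75·130 = 4875.00, centroid at (115.00, 43.33).
ΣA = 20655.86 mm², ΣAx̄ = 1270763.82 mm³, ΣAȳ = 1599320.76 mm³.
x̄ = 1270763.82/20655.86 = 61.52 mm; ȳ = 1599320.76/20655.86 = 77.43 mm.

x̄ = 61.52 mm, ȳ = 77.43 mm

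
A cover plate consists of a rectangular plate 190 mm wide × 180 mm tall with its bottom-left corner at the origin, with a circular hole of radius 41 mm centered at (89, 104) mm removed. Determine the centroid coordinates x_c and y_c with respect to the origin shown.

Part | A | x̄ᵢ | ȳᵢ | A·x̄ᵢ | A·ȳᵢ
plate | 34200.00 | 95.00 | 90.00 | 3249000.00 | 3078000.00
hole | -5281.02 | 89.00 | 104.00 | -470010.54 | -549225.79
Σ | 28918.98 |  |  | 2778989.46 | 2528774.21
x_c = 2778989.46 / 28918.98 = 96.10 mm
y_c = 2528774.21 / 28918.98 = 87.44 mm

x_c = 96.10 mm, y_c = 87.44 mm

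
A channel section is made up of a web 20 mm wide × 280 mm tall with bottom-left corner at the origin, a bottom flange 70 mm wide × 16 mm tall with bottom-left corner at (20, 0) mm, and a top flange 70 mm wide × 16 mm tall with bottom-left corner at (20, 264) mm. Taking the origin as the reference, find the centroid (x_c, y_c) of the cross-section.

x_c = 22.86 mm, y_c = 140.00 mm

web: A = 20 × 280 = 5600.00, centroid at (10.00, 140.00).
bottom flange: A = 70 × 16 = 1120.00, centroid at (55.00, 8.00).
top flange: A = 70 × 16 = 1120.00, centroid at (55.00, 272.00).
ΣA = 7840.00 mm², ΣAx_c = 179200.00 mm³, ΣAy_c = 1097600.00 mm³.
x_c = 179200.00/7840.00 = 22.86 mm; y_c = 1097600.00/7840.00 = 140.00 mm.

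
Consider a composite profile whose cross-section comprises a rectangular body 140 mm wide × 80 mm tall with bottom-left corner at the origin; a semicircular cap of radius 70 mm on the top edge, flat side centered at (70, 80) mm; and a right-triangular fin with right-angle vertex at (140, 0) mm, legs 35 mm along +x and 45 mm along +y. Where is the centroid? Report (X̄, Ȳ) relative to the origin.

rectangular body: A = 140 × 80 = 11200.00, centroid at (70.00, 40.00).
semicircular top: A = ½π·70² = 7696.90, centroid at (70.00, 109.71).
triangular fin: A = ½·35·45 = 787.50, centroid at (151.67, 15.00).
ΣA = 19684.40 mm²
ΣAX̄ = (11200.00)(70.00) + (7696.90)(70.00) + (787.50)(151.67) = 1442220.64 mm³
ΣAȲ = (11200.00)(40.00) + (7696.90)(109.71) + (787.50)(15.00) = 1304231.33 mm³
X̄ = 1442220.64 / 19684.40 = 73.27 mm
Ȳ = 1304231.33 / 19684.40 = 66.26 mm

X̄ = 73.27 mm, Ȳ = 66.26 mm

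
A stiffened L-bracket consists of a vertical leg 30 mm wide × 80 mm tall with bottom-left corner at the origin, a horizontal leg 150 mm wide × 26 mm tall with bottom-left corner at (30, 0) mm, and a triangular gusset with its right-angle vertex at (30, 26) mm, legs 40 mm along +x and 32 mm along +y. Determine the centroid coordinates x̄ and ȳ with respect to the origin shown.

x̄ = 68.19 mm, ȳ = 24.52 mm

vertical leg: A = 30 × 80 = 2400.00, centroid at (15.00, 40.00).
horizontal leg: A = 150 × 26 = 3900.00, centroid at (105.00, 13.00).
gusset: A = ½·40·32 = 640.00, centroid at (43.33, 36.67).
ΣA = 6940.00 mm², ΣAx̄ = 473233.33 mm³, ΣAȳ = 170166.67 mm³.
x̄ = 473233.33/6940.00 = 68.19 mm; ȳ = 170166.67/6940.00 = 24.52 mm.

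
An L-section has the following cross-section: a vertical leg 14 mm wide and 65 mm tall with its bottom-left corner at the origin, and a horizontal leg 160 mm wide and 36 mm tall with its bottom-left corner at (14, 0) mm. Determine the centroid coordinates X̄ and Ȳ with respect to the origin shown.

X̄ = 82.13 mm, Ȳ = 19.98 mm

Part | A | x̄ᵢ | ȳᵢ | A·x̄ᵢ | A·ȳᵢ
vertical leg | 910.00 | 7.00 | 32.50 | 6370.00 | 29575.00
horizontal leg | 5760.00 | 94.00 | 18.00 | 541440.00 | 103680.00
Σ | 6670.00 |  |  | 547810.00 | 133255.00
X̄ = 547810.00 / 6670.00 = 82.13 mm
Ȳ = 133255.00 / 6670.00 = 19.98 mm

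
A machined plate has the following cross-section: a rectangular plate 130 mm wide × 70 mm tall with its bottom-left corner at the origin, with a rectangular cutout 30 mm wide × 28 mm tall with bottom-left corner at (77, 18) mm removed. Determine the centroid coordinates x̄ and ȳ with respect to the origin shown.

x̄ = 62.25 mm, ȳ = 35.31 mm

plate: A = 130 × 70 = 9100.00, centroid at (65.00, 35.00).
hole: A = −(30 × 28) = -840.00, centroid at (92.00, 32.00).
ΣA = 8260.00 mm²
ΣAx̄ = (9100.00)(65.00) + (-840.00)(92.00) = 514220.00 mm³
ΣAȳ = (9100.00)(35.00) + (-840.00)(32.00) = 291620.00 mm³
x̄ = 514220.00 / 8260.00 = 62.25 mm
ȳ = 291620.00 / 8260.00 = 35.31 mm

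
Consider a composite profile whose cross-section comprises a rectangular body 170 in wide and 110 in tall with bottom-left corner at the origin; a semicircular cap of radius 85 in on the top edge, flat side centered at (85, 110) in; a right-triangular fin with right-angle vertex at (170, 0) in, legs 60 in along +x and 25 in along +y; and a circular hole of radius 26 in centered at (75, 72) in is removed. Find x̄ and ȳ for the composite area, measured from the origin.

rectangular body: A = 170 × 110 = 18700.00, centroid at (85.00, 55.00).
semicircular top: A = ½π·85² = 11349.00, centroid at (85.00, 146.08).
triangular fin: A = ½·60·25 = 750.00, centroid at (190.00, 8.33).
hole: A = −π·26² = -2123.72, centroid at (75.00, 72.00).
ΣA = 28675.29 in²
ΣAx̄ = (18700.00)(85.00) + (11349.00)(85.00) + (750.00)(190.00) + (-2123.72)(75.00) = 2537386.55 in³
ΣAȳ = (18700.00)(55.00) + (11349.00)(146.08) + (750.00)(8.33) + (-2123.72)(72.00) = 2539649.45 in³
x̄ = 2537386.55 / 28675.29 = 88.49 in
ȳ = 2539649.45 / 28675.29 = 88.57 in

x̄ = 88.49 in, ȳ = 88.57 in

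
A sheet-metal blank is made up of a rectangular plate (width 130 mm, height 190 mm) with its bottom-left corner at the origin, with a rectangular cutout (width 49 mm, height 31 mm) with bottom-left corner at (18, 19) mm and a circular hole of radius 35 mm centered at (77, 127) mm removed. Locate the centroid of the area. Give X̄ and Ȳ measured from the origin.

plate: A = 130 × 190 = 24700.00, centroid at (65.00, 95.00).
hole 1: A = −(49 × 31) = -1519.00, centroid at (42.50, 34.50).
hole 2: A = −π·35² = -3848.45, centroid at (77.00, 127.00).
ΣA = 19332.55 mm²
ΣAX̄ = (24700.00)(65.00) + (-1519.00)(42.50) + (-3848.45)(77.00) = 1244611.77 mm³
ΣAȲ = (24700.00)(95.00) + (-1519.00)(34.50) + (-3848.45)(127.00) = 1805341.22 mm³
X̄ = 1244611.77 / 19332.55 = 64.38 mm
Ȳ = 1805341.22 / 19332.55 = 93.38 mm

X̄ = 64.38 mm, Ȳ = 93.38 mm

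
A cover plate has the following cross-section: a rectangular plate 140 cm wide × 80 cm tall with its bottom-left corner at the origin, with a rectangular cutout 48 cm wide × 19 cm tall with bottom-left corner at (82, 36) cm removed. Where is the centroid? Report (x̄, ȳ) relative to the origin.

plate: A = 140 × 80 = 11200.00, centroid at (70.00, 40.00).
hole: A = −(48 × 19) = -912.00, centroid at (106.00, 45.50).
ΣA = 10288.00 cm², ΣAx̄ = 687328.00 cm³, ΣAȳ = 406504.00 cm³.
x̄ = 687328.00/10288.00 = 66.81 cm; ȳ = 406504.00/10288.00 = 39.51 cm.

x̄ = 66.81 cm, ȳ = 39.51 cm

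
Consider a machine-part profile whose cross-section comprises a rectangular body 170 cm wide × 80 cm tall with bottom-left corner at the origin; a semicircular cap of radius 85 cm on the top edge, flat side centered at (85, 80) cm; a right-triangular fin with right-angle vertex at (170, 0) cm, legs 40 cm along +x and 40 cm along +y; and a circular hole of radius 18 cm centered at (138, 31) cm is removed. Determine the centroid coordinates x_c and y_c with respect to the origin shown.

Part | A | x̄ᵢ | ȳᵢ | A·x̄ᵢ | A·ȳᵢ
rectangular body | 13600.00 | 85.00 | 40.00 | 1156000.00 | 544000.00
semicircular top | 11349.00 | 85.00 | 116.08 | 964665.29 | 1317336.94
triangular fin | 800.00 | 183.33 | 13.33 | 146666.67 | 10666.67
hole | -1017.88 | 138.00 | 31.00 | -140466.89 | -31554.16
Σ | 24731.13 |  |  | 2126865.07 | 1840449.45
x_c = 2126865.07 / 24731.13 = 86.00 cm
y_c = 1840449.45 / 24731.13 = 74.42 cm

x_c = 86.00 cm, y_c = 74.42 cm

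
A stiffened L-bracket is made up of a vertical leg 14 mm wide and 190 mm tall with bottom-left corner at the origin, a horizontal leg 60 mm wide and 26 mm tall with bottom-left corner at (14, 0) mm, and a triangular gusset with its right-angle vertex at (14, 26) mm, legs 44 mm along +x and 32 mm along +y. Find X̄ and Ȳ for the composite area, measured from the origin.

vertical leg: A = 14 × 190 = 2660.00, centroid at (7.00, 95.00).
horizontal leg: A = 60 × 26 = 1560.00, centroid at (44.00, 13.00).
gusset: A = ½·44·32 = 704.00, centroid at (28.67, 36.67).
ΣA = 4924.00 mm²
ΣAX̄ = (2660.00)(7.00) + (1560.00)(44.00) + (704.00)(28.67) = 107441.33 mm³
ΣAȲ = (2660.00)(95.00) + (1560.00)(13.00) + (704.00)(36.67) = 298793.33 mm³
X̄ = 107441.33 / 4924.00 = 21.82 mm
Ȳ = 298793.33 / 4924.00 = 60.68 mm

X̄ = 21.82 mm, Ȳ = 60.68 mm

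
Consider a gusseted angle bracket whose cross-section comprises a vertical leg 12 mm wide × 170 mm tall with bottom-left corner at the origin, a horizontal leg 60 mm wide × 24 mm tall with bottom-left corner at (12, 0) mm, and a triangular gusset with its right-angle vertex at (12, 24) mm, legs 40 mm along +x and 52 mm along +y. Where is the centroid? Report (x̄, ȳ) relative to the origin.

x̄ = 21.92 mm, ȳ = 51.70 mm

Part | A | x̄ᵢ | ȳᵢ | A·x̄ᵢ | A·ȳᵢ
vertical leg | 2040.00 | 6.00 | 85.00 | 12240.00 | 173400.00
horizontal leg | 1440.00 | 42.00 | 12.00 | 60480.00 | 17280.00
gusset | 1040.00 | 25.33 | 41.33 | 26346.67 | 42986.67
Σ | 4520.00 |  |  | 99066.67 | 233666.67
x̄ = 99066.67 / 4520.00 = 21.92 mm
ȳ = 233666.67 / 4520.00 = 51.70 mm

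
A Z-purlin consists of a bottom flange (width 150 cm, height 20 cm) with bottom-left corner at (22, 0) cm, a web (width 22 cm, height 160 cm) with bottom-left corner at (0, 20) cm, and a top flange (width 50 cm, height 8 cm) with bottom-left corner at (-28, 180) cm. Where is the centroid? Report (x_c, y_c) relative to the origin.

bottom flange: A = 150 × 20 = 3000.00, centroid at (97.00, 10.00).
web: A = 22 × 160 = 3520.00, centroid at (11.00, 100.00).
top flange: A = 50 × 8 = 400.00, centroid at (-3.00, 184.00).
ΣA = 6920.00 cm²
ΣAx_c = (3000.00)(97.00) + (3520.00)(11.00) + (400.00)(-3.00) = 328520.00 cm³
ΣAy_c = (3000.00)(10.00) + (3520.00)(100.00) + (400.00)(184.00) = 455600.00 cm³
x_c = 328520.00 / 6920.00 = 47.47 cm
y_c = 455600.00 / 6920.00 = 65.84 cm

x_c = 47.47 cm, y_c = 65.84 cm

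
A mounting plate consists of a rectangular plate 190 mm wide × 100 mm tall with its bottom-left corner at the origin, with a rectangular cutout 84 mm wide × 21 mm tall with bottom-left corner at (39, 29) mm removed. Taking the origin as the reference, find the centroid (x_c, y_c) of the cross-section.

plate: A = 190 × 100 = 19000.00, centroid at (95.00, 50.00).
hole: A = −(84 × 21) = -1764.00, centroid at (81.00, 39.50).
ΣA = 17236.00 mm²
ΣAx_c = (19000.00)(95.00) + (-1764.00)(81.00) = 1662116.00 mm³
ΣAy_c = (19000.00)(50.00) + (-1764.00)(39.50) = 880322.00 mm³
x_c = 1662116.00 / 17236.00 = 96.43 mm
y_c = 880322.00 / 17236.00 = 51.07 mm

x_c = 96.43 mm, y_c = 51.07 mm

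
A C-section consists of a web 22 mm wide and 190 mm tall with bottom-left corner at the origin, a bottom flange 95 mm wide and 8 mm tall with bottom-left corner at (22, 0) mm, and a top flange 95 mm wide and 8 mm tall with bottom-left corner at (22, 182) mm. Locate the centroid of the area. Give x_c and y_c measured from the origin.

x_c = 26.60 mm, y_c = 95.00 mm

web: A = 22 × 190 = 4180.00, centroid at (11.00, 95.00).
bottom flange: A = 95 × 8 = 760.00, centroid at (69.50, 4.00).
top flange: A = 95 × 8 = 760.00, centroid at (69.50, 186.00).
ΣA = 5700.00 mm²
ΣAx_c = (4180.00)(11.00) + (760.00)(69.50) + (760.00)(69.50) = 151620.00 mm³
ΣAy_c = (4180.00)(95.00) + (760.00)(4.00) + (760.00)(186.00) = 541500.00 mm³
x_c = 151620.00 / 5700.00 = 26.60 mm
y_c = 541500.00 / 5700.00 = 95.00 mm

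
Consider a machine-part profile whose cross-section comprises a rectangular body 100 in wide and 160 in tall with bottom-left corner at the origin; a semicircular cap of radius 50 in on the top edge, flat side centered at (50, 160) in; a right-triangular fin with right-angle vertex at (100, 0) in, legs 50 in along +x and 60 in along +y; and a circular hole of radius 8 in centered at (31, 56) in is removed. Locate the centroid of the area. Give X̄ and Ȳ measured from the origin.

rectangular body: A = 100 × 160 = 16000.00, centroid at (50.00, 80.00).
semicircular top: A = ½π·50² = 3926.99, centroid at (50.00, 181.22).
triangular fin: A = ½·50·60 = 1500.00, centroid at (116.67, 20.00).
hole: A = −π·8² = -201.06, centroid at (31.00, 56.00).
ΣA = 21225.93 in²
ΣAX̄ = (16000.00)(50.00) + (3926.99)(50.00) + (1500.00)(116.67) + (-201.06)(31.00) = 1165116.62 in³
ΣAȲ = (16000.00)(80.00) + (3926.99)(181.22) + (1500.00)(20.00) + (-201.06)(56.00) = 2010392.40 in³
X̄ = 1165116.62 / 21225.93 = 54.89 in
Ȳ = 2010392.40 / 21225.93 = 94.71 in

X̄ = 54.89 in, Ȳ = 94.71 in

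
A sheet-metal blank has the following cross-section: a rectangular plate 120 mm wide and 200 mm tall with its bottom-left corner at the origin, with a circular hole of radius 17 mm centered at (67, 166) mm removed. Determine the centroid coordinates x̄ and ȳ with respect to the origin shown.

Part | A | x̄ᵢ | ȳᵢ | A·x̄ᵢ | A·ȳᵢ
plate | 24000.00 | 60.00 | 100.00 | 1440000.00 | 2400000.00
hole | -907.92 | 67.00 | 166.00 | -60830.66 | -150714.77
Σ | 23092.08 |  |  | 1379169.34 | 2249285.23
x̄ = 1379169.34 / 23092.08 = 59.72 mm
ȳ = 2249285.23 / 23092.08 = 97.41 mm

x̄ = 59.72 mm, ȳ = 97.41 mm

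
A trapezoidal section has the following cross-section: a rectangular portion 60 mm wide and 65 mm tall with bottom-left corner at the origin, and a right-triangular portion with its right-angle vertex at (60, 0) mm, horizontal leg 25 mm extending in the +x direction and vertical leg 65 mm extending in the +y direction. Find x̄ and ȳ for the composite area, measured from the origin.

x̄ = 36.61 mm, ȳ = 30.63 mm

rectangular portion: A = 60 × 65 = 3900.00, centroid at (30.00, 32.50).
triangular portion: A = ½·25·65 = 812.50, centroid at (68.33, 21.67).
ΣA = 4712.50 mm², ΣAx̄ = 172520.83 mm³, ΣAȳ = 144354.17 mm³.
x̄ = 172520.83/4712.50 = 36.61 mm; ȳ = 144354.17/4712.50 = 30.63 mm.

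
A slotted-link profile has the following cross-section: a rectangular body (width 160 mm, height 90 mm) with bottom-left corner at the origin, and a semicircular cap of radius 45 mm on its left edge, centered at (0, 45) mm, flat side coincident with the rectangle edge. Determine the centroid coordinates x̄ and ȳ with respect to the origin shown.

x̄ = 62.07 mm, ȳ = 45.00 mm

rectangular body: A = 160 × 90 = 14400.00, centroid at (80.00, 45.00).
semicircular end: A = ½π·45² = 3180.86, centroid at (-19.10, 45.00).
ΣA = 17580.86 mm², ΣAx̄ = 1091250.00 mm³, ΣAȳ = 791138.82 mm³.
x̄ = 1091250.00/17580.86 = 62.07 mm; ȳ = 791138.82/17580.86 = 45.00 mm.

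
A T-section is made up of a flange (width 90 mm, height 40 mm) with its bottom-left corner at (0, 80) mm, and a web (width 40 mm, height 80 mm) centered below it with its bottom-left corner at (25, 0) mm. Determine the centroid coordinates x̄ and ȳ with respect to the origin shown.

web: A = 40 × 80 = 3200.00, centroid at (45.00, 40.00).
flange: A = 90 × 40 = 3600.00, centroid at (45.00, 100.00).
ΣA = 6800.00 mm²
ΣAx̄ = (3200.00)(45.00) + (3600.00)(45.00) = 306000.00 mm³
ΣAȳ = (3200.00)(40.00) + (3600.00)(100.00) = 488000.00 mm³
x̄ = 306000.00 / 6800.00 = 45.00 mm
ȳ = 488000.00 / 6800.00 = 71.76 mm

x̄ = 45.00 mm, ȳ = 71.76 mm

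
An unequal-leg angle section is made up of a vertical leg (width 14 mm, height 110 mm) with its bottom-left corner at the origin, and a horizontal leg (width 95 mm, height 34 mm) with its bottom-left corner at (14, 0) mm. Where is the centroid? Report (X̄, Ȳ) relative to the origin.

vertical leg: A = 14 × 110 = 1540.00, centroid at (7.00, 55.00).
horizontal leg: A = 95 × 34 = 3230.00, centroid at (61.50, 17.00).
ΣA = 4770.00 mm², ΣAX̄ = 209425.00 mm³, ΣAȲ = 139610.00 mm³.
X̄ = 209425.00/4770.00 = 43.90 mm; Ȳ = 139610.00/4770.00 = 29.27 mm.

X̄ = 43.90 mm, Ȳ = 29.27 mm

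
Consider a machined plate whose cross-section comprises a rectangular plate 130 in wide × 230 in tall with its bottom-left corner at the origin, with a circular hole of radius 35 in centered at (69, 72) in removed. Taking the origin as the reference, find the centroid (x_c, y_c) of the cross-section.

x_c = 64.41 in, y_c = 121.35 in

Part | A | x̄ᵢ | ȳᵢ | A·x̄ᵢ | A·ȳᵢ
plate | 29900.00 | 65.00 | 115.00 | 1943500.00 | 3438500.00
hole | -3848.45 | 69.00 | 72.00 | -265543.12 | -277088.47
Σ | 26051.55 |  |  | 1677956.88 | 3161411.53
x_c = 1677956.88 / 26051.55 = 64.41 in
y_c = 3161411.53 / 26051.55 = 121.35 in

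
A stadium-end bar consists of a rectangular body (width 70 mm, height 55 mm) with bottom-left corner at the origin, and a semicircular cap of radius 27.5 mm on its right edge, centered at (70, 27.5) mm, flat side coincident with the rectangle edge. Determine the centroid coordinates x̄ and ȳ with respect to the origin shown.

x̄ = 46.00 mm, ȳ = 27.50 mm

rectangular body: A = 70 × 55 = 3850.00, centroid at (35.00, 27.50).
semicircular end: A = ½π·27.5² = 1187.91, centroid at (81.67, 27.50).
ΣA = 5037.91 mm²
ΣAx̄ = (3850.00)(35.00) + (1187.91)(81.67) = 231768.61 mm³
ΣAȳ = (3850.00)(27.50) + (1187.91)(27.50) = 138542.65 mm³
x̄ = 231768.61 / 5037.91 = 46.00 mm
ȳ = 138542.65 / 5037.91 = 27.50 mm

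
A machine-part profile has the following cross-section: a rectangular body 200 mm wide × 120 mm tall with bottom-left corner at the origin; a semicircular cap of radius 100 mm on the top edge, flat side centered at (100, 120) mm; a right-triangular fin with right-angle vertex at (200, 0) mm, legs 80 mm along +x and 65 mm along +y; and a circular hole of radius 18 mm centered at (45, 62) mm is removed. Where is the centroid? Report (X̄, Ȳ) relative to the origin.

Part | A | x̄ᵢ | ȳᵢ | A·x̄ᵢ | A·ȳᵢ
rectangular body | 24000.00 | 100.00 | 60.00 | 2400000.00 | 1440000.00
semicircular top | 15707.96 | 100.00 | 162.44 | 1570796.33 | 2551622.26
triangular fin | 2600.00 | 226.67 | 21.67 | 589333.33 | 56333.33
hole | -1017.88 | 45.00 | 62.00 | -45804.42 | -63108.31
Σ | 41290.09 |  |  | 4514325.24 | 3984847.28
X̄ = 4514325.24 / 41290.09 = 109.33 mm
Ȳ = 3984847.28 / 41290.09 = 96.51 mm

X̄ = 109.33 mm, Ȳ = 96.51 mm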